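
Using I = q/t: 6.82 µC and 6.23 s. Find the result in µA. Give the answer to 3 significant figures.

(6.82e-6) / (6.23) = 1.0947e-6 A

1.09 µA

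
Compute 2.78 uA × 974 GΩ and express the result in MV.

2.78e-6 × 974e9 = 2707.72e3 V

2.70772 MV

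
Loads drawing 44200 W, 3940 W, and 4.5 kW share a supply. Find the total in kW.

In kW:
  44200 W = 44200e-3 kW = 44.2
  3940 W = 3940e-3 kW = 3.94
  4.5 kW → 4.5
Sum: 44.2 + 3.94 + 4.5 = 52.64

52.64 kW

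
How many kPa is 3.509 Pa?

(no prefix) = 10⁰, kilo = 10³; factor is 10⁻³.
3.509 × 10⁻³ = 0.003509

0.003509 kPa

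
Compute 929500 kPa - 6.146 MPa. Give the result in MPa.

In MPa:
  929500 kPa = 929500e-3 MPa = 929.5
  6.146 MPa → 6.146
Difference: 929.5 - 6.146 = 923.354

923.354 MPa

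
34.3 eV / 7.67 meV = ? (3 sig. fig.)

4470

(34.3) / (7.67e-3) = 4.472e3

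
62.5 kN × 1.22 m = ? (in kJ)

76.25 kJ

62.5e3 × 1.22 = 76.25e3 J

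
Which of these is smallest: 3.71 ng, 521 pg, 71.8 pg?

71.8 pg

3.71 ng = 0.00000000371 g
521 pg = 0.000000000521 g
71.8 pg = 0.0000000000718 g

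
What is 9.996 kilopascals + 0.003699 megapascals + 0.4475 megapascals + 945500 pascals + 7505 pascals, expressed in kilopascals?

In kilopascals:
  9.996 kilopascals → 9.996
  0.003699 megapascals = 0.003699 × 10³ kilopascals = 3.699
  0.4475 megapascals = 0.4475 × 10³ kilopascals = 447.5
  945500 pascals = 945500 × 10⁻³ kilopascals = 945.5
  7505 pascals = 7505 × 10⁻³ kilopascals = 7.505
Sum: 9.996 + 3.699 + 447.5 + 945.5 + 7.505 = 1414.2

1414.2 kilopascals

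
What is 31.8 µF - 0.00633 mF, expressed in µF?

In µF:
  31.8 µF → 31.8
  0.00633 mF = 0.00633e3 µF = 6.33
Difference: 31.8 - 6.33 = 25.47

25.47 µF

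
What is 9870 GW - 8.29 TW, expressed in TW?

1.58 TW

In TW:
  9870 GW = 9870e-3 TW = 9.87
  8.29 TW → 8.29
Difference: 9.87 - 8.29 = 1.58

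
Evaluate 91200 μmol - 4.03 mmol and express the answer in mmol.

87.17 mmol

In mmol:
  91200 μmol = 91200e-3 mmol = 91.2
  4.03 mmol → 4.03
Difference: 91.2 - 4.03 = 87.17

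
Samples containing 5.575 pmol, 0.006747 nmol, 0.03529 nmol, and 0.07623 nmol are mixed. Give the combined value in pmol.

In pmol:
  5.575 pmol → 5.575
  0.006747 nmol = 0.006747 × 10^3 pmol = 6.747
  0.03529 nmol = 0.03529 × 10^3 pmol = 35.29
  0.07623 nmol = 0.07623 × 10^3 pmol = 76.23
Sum: 5.575 + 6.747 + 35.29 + 76.23 = 123.842

123.842 pmol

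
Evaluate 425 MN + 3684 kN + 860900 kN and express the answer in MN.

In MN:
  425 MN → 425
  3684 kN = 3684 × 10^-3 MN = 3.684
  860900 kN = 860900 × 10^-3 MN = 860.9
Sum: 425 + 3.684 + 860.9 = 1289.584

1289.584 MN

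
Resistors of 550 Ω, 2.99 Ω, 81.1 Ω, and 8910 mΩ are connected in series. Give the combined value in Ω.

In Ω:
  550 Ω → 550
  2.99 Ω → 2.99
  81.1 Ω → 81.1
  8910 mΩ = 8910 × 10⁻³ Ω = 8.91
Sum: 550 + 2.99 + 81.1 + 8.91 = 643

643 Ω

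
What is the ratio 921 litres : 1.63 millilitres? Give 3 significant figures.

(921) / (1.63e-3) = 565e3

565000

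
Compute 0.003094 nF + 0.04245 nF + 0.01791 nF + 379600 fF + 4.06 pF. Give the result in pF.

447.114 pF

In pF:
  0.003094 nF = 0.003094 × 10^3 pF = 3.094
  0.04245 nF = 0.04245 × 10^3 pF = 42.45
  0.01791 nF = 0.01791 × 10^3 pF = 17.91
  379600 fF = 379600 × 10^-3 pF = 379.6
  4.06 pF → 4.06
Sum: 3.094 + 42.45 + 17.91 + 379.6 + 4.06 = 447.114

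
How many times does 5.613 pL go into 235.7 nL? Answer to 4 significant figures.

(235.7e-9) / (5.613e-12) = 41.992e3

41990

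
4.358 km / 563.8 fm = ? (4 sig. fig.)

(4.358e3) / (563.8e-15) = 0.0077297e18

7730000000000000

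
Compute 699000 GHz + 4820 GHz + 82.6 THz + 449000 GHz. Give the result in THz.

1235.42 THz

In THz:
  699000 GHz = 699000 × 10^-3 THz = 699
  4820 GHz = 4820 × 10^-3 THz = 4.82
  82.6 THz → 82.6
  449000 GHz = 449000 × 10^-3 THz = 449
Sum: 699 + 4.82 + 82.6 + 449 = 1235.42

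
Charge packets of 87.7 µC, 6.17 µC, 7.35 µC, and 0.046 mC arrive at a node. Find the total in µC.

147.22 µC

In µC:
  87.7 µC → 87.7
  6.17 µC → 6.17
  7.35 µC → 7.35
  0.046 mC = 0.046 × 10³ µC = 46
Sum: 87.7 + 6.17 + 7.35 + 46 = 147.22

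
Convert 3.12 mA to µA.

milli = 10⁻³, micro = 10⁻⁶; factor is 10³.
3.12 × 10³ = 3120

3120 µA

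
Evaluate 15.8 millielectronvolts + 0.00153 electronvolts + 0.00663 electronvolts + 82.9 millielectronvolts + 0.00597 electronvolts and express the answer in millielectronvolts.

In millielectronvolts:
  15.8 millielectronvolts → 15.8
  0.00153 electronvolts = 0.00153 × 10^3 millielectronvolts = 1.53
  0.00663 electronvolts = 0.00663 × 10^3 millielectronvolts = 6.63
  82.9 millielectronvolts → 82.9
  0.00597 electronvolts = 0.00597 × 10^3 millielectronvolts = 5.97
Sum: 15.8 + 1.53 + 6.63 + 82.9 + 5.97 = 112.83

112.83 millielectronvolts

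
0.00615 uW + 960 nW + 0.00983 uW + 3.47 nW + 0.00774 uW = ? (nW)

In nW:
  0.00615 uW = 0.00615 × 10³ nW = 6.15
  960 nW → 960
  0.00983 uW = 0.00983 × 10³ nW = 9.83
  3.47 nW → 3.47
  0.00774 uW = 0.00774 × 10³ nW = 7.74
Sum: 6.15 + 960 + 9.83 + 3.47 + 7.74 = 987.19

987.19 nW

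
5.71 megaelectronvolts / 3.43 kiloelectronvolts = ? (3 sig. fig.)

(5.71e6) / (3.43e3) = 1.665e3

1660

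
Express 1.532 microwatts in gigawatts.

0.000000000000001532 gigawatts

micro = 10^-6, giga = 10^9; factor is 10^-15.
1.532 × 10^-15 = 0.000000000000001532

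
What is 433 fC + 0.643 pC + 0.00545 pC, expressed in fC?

In fC:
  433 fC → 433
  0.643 pC = 0.643e3 fC = 643
  0.00545 pC = 0.00545e3 fC = 5.45
Sum: 433 + 643 + 5.45 = 1081.45

1081.45 fC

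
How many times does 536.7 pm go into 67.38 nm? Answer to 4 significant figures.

(67.38e-9) / (536.7e-12) = 0.12554e3

125.5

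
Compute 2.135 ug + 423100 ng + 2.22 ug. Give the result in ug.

In ug:
  2.135 ug → 2.135
  423100 ng = 423100e-3 ug = 423.1
  2.22 ug → 2.22
Sum: 2.135 + 423.1 + 2.22 = 427.455

427.455 ug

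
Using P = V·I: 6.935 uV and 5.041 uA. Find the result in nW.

6.935 × 10^-6 × 5.041 × 10^-6 = 34.959335 × 10^-12 W

0.034959335 nW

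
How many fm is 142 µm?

micro = 10^-6, femto = 10^-15; factor is 10^9.
142 × 10^9 = 142000000000

142000000000 fm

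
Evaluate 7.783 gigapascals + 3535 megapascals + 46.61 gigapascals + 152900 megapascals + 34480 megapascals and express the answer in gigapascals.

In gigapascals:
  7.783 gigapascals → 7.783
  3535 megapascals = 3535e-3 gigapascals = 3.535
  46.61 gigapascals → 46.61
  152900 megapascals = 152900e-3 gigapascals = 152.9
  34480 megapascals = 34480e-3 gigapascals = 34.48
Sum: 7.783 + 3.535 + 46.61 + 152.9 + 34.48 = 245.308

245.308 gigapascals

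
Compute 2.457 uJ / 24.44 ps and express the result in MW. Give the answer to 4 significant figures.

0.1005 MW

(2.457e-6) / (24.44e-12) = 0.100532e6 W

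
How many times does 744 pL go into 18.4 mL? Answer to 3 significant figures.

(18.4e-3) / (744e-12) = 0.02473e9

24700000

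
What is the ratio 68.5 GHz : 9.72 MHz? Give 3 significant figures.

(68.5e9) / (9.72e6) = 7.047e3

7050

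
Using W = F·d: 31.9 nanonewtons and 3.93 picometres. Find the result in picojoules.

31.9e-9 × 3.93e-12 = 125.367e-21 J

0.000000125367 picojoules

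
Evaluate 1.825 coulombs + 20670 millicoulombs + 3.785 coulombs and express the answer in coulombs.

26.28 coulombs

In coulombs:
  1.825 coulombs → 1.825
  20670 millicoulombs = 20670e-3 coulombs = 20.67
  3.785 coulombs → 3.785
Sum: 1.825 + 20.67 + 3.785 = 26.28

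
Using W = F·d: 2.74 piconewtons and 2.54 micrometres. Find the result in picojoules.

2.74 × 10^-12 × 2.54 × 10^-6 = 6.9596 × 10^-18 J

0.0000069596 picojoules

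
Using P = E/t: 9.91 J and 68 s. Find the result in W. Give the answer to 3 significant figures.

(9.91) / (68) = 0.14574 W

0.146 W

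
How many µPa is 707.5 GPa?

giga = 10^9, micro = 10^-6; factor is 10^15.
707.5 × 10^15 = 707500000000000000

707500000000000000 µPa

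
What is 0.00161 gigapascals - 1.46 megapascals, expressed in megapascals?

In megapascals:
  0.00161 gigapascals = 0.00161 × 10^3 megapascals = 1.61
  1.46 megapascals → 1.46
Difference: 1.61 - 1.46 = 0.15

0.15 megapascals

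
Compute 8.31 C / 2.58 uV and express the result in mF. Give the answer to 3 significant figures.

3220000000 mF

(8.31) / (2.58 × 10^-6) = 3.2209 × 10^6 F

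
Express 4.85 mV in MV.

milli = 1e-3, mega = 1e6; factor is 1e-9.
4.85 × 1e-9 = 0.00000000485

0.00000000485 MV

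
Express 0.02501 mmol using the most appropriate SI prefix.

= 25.01 × 10^-6 mol; 10^-6 is micro.

25.01 μmol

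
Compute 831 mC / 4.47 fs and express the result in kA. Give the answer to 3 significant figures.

(831e-3) / (4.47e-15) = 185.91e12 A

186000000000 kA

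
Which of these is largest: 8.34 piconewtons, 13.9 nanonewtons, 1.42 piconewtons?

13.9 nanonewtons

8.34 piconewtons = 0.00000000000834 newtons
13.9 nanonewtons = 0.0000000139 newtons
1.42 piconewtons = 0.00000000000142 newtons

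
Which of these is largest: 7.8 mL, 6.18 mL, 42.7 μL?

7.8 mL = 0.0078 L
6.18 mL = 0.00618 L
42.7 μL = 0.0000427 L

7.8 mL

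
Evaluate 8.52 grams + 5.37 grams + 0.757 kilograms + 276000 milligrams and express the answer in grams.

1046.89 grams

In grams:
  8.52 grams → 8.52
  5.37 grams → 5.37
  0.757 kilograms = 0.757 × 10^3 grams = 757
  276000 milligrams = 276000 × 10^-3 grams = 276
Sum: 8.52 + 5.37 + 757 + 276 = 1046.89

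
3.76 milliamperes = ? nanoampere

milli = 10^-3, nano = 10^-9; factor is 10^6.
3.76 × 10^6 = 3760000

3760000 nanoamperes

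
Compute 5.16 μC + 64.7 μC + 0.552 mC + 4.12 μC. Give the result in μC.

625.98 μC

In μC:
  5.16 μC → 5.16
  64.7 μC → 64.7
  0.552 mC = 0.552 × 10³ μC = 552
  4.12 μC → 4.12
Sum: 5.16 + 64.7 + 552 + 4.12 = 625.98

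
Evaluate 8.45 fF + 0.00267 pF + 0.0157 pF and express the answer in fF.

In fF:
  8.45 fF → 8.45
  0.00267 pF = 0.00267 × 10³ fF = 2.67
  0.0157 pF = 0.0157 × 10³ fF = 15.7
Sum: 8.45 + 2.67 + 15.7 = 26.82

26.82 fF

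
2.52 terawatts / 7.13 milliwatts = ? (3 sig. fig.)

353000000000000

(2.52 × 10¹²) / (7.13 × 10⁻³) = 0.3534 × 10¹⁵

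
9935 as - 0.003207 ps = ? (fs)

6.728 fs

In fs:
  9935 as = 9935 × 10^-3 fs = 9.935
  0.003207 ps = 0.003207 × 10^3 fs = 3.207
Difference: 9.935 - 3.207 = 6.728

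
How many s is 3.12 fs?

0.00000000000000312 s

femto = 10⁻¹⁵, (no prefix) = 10⁰; factor is 10⁻¹⁵.
3.12 × 10⁻¹⁵ = 0.00000000000000312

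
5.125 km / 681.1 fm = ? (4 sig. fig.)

(5.125 × 10^3) / (681.1 × 10^-15) = 0.0075246 × 10^18

7525000000000000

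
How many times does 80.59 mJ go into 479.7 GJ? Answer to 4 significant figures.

(479.7 × 10^9) / (80.59 × 10^-3) = 5.9524 × 10^12

5952000000000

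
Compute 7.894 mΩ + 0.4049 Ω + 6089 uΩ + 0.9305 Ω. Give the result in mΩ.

In mΩ:
  7.894 mΩ → 7.894
  0.4049 Ω = 0.4049 × 10³ mΩ = 404.9
  6089 uΩ = 6089 × 10⁻³ mΩ = 6.089
  0.9305 Ω = 0.9305 × 10³ mΩ = 930.5
Sum: 7.894 + 404.9 + 6.089 + 930.5 = 1349.383

1349.383 mΩ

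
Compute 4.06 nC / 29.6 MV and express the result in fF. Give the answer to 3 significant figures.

0.137 fF

(4.06 × 10⁻⁹) / (29.6 × 10⁶) = 0.13716 × 10⁻¹⁵ F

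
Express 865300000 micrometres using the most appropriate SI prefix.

= 865.3 metres; mantissa already in [1, 1000).

865.3 metres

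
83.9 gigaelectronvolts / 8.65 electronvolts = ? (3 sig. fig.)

(83.9 × 10⁹) / (8.65) = 9.699 × 10⁹

9700000000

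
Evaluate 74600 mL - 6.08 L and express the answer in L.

68.52 L

In L:
  74600 mL = 74600e-3 L = 74.6
  6.08 L → 6.08
Difference: 74.6 - 6.08 = 68.52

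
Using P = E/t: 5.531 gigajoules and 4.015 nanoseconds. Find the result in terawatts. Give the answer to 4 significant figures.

(5.531 × 10^9) / (4.015 × 10^-9) = 1.37758 × 10^18 W

1378000 terawatts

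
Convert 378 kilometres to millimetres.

kilo = 10³, milli = 10⁻³; factor is 10⁶.
378 × 10⁶ = 378000000

378000000 millimetres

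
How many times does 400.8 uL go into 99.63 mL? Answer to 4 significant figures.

(99.63e-3) / (400.8e-6) = 0.24858e3

248.6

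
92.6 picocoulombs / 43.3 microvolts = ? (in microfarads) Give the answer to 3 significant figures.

2.14 microfarads

(92.6 × 10^-12) / (43.3 × 10^-6) = 2.1386 × 10^-6 F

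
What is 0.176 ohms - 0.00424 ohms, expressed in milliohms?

171.76 milliohms

In milliohms:
  0.176 ohms = 0.176 × 10³ milliohms = 176
  0.00424 ohms = 0.00424 × 10³ milliohms = 4.24
Difference: 176 - 4.24 = 171.76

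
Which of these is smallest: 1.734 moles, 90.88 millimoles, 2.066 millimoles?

1.734 moles = 1.734 moles
90.88 millimoles = 0.09088 moles
2.066 millimoles = 0.002066 moles

2.066 millimoles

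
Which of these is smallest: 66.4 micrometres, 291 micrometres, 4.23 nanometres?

4.23 nanometres

66.4 micrometres = 0.0000664 metres
291 micrometres = 0.000291 metres
4.23 nanometres = 0.00000000423 metres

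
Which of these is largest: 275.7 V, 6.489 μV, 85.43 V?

275.7 V = 275.7 V
6.489 μV = 0.000006489 V
85.43 V = 85.43 V

275.7 V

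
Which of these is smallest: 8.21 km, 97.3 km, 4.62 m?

4.62 m

8.21 km = 8210 m
97.3 km = 97300 m
4.62 m = 4.62 m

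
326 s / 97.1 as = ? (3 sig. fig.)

3360000000000000000

(326) / (97.1 × 10^-18) = 3.357 × 10^18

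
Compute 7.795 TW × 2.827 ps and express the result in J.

22.036465 J

7.795e12 × 2.827e-12 = 22.036465 J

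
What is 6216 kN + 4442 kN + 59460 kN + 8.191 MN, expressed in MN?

In MN:
  6216 kN = 6216e-3 MN = 6.216
  4442 kN = 4442e-3 MN = 4.442
  59460 kN = 59460e-3 MN = 59.46
  8.191 MN → 8.191
Sum: 6.216 + 4.442 + 59.46 + 8.191 = 78.309

78.309 MN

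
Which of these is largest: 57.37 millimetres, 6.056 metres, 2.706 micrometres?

6.056 metres

57.37 millimetres = 0.05737 metres
6.056 metres = 6.056 metres
2.706 micrometres = 0.000002706 metres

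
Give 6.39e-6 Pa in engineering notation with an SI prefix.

6.39 μPa

= 6.39e-6 Pa; 1e-6 is micro.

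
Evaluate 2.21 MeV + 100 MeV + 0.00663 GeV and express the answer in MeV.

In MeV:
  2.21 MeV → 2.21
  100 MeV → 100
  0.00663 GeV = 0.00663 × 10^3 MeV = 6.63
Sum: 2.21 + 100 + 6.63 = 108.84

108.84 MeV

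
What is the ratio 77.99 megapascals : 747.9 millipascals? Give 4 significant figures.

104300000

(77.99 × 10^6) / (747.9 × 10^-3) = 0.10428 × 10^9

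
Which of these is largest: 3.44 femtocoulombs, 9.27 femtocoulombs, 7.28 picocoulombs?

7.28 picocoulombs

3.44 femtocoulombs = 0.00000000000000344 coulombs
9.27 femtocoulombs = 0.00000000000000927 coulombs
7.28 picocoulombs = 0.00000000000728 coulombs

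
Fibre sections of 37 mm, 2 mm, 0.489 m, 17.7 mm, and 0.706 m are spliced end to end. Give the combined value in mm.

1251.7 mm

In mm:
  37 mm → 37
  2 mm → 2
  0.489 m = 0.489e3 mm = 489
  17.7 mm → 17.7
  0.706 m = 0.706e3 mm = 706
Sum: 37 + 2 + 489 + 17.7 + 706 = 1251.7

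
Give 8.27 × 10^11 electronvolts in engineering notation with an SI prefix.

827 gigaelectronvolts

= 827 × 10^9 electronvolts; 10^9 is giga.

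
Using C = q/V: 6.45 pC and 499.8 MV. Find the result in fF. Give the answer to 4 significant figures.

(6.45 × 10⁻¹²) / (499.8 × 10⁶) = 0.0129052 × 10⁻¹⁸ F

0.00001291 fF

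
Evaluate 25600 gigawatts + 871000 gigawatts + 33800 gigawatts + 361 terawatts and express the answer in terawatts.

1291.4 terawatts

In terawatts:
  25600 gigawatts = 25600e-3 terawatts = 25.6
  871000 gigawatts = 871000e-3 terawatts = 871
  33800 gigawatts = 33800e-3 terawatts = 33.8
  361 terawatts → 361
Sum: 25.6 + 871 + 33.8 + 361 = 1291.4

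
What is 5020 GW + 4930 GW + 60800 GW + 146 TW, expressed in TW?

In TW:
  5020 GW = 5020e-3 TW = 5.02
  4930 GW = 4930e-3 TW = 4.93
  60800 GW = 60800e-3 TW = 60.8
  146 TW → 146
Sum: 5.02 + 4.93 + 60.8 + 146 = 216.75

216.75 TW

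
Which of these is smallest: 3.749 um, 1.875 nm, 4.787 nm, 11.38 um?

1.875 nm

3.749 um = 0.000003749 m
1.875 nm = 0.000000001875 m
4.787 nm = 0.000000004787 m
11.38 um = 0.00001138 m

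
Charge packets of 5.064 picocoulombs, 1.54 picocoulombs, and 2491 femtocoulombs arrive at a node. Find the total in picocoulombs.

9.095 picocoulombs

In picocoulombs:
  5.064 picocoulombs → 5.064
  1.54 picocoulombs → 1.54
  2491 femtocoulombs = 2491 × 10⁻³ picocoulombs = 2.491
Sum: 5.064 + 1.54 + 2.491 = 9.095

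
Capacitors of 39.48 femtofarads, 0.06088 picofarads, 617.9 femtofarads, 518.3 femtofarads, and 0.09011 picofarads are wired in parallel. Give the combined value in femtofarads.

1326.67 femtofarads

In femtofarads:
  39.48 femtofarads → 39.48
  0.06088 picofarads = 0.06088 × 10^3 femtofarads = 60.88
  617.9 femtofarads → 617.9
  518.3 femtofarads → 518.3
  0.09011 picofarads = 0.09011 × 10^3 femtofarads = 90.11
Sum: 39.48 + 60.88 + 617.9 + 518.3 + 90.11 = 1326.67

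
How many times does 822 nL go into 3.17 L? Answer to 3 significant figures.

(3.17) / (822e-9) = 0.003856e9

3860000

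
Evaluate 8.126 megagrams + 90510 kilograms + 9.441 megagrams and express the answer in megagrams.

In megagrams:
  8.126 megagrams → 8.126
  90510 kilograms = 90510e-3 megagrams = 90.51
  9.441 megagrams → 9.441
Sum: 8.126 + 90.51 + 9.441 = 108.077

108.077 megagrams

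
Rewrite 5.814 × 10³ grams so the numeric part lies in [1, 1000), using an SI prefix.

5.814 kilograms

= 5.814 × 10³ grams; 10³ is kilo.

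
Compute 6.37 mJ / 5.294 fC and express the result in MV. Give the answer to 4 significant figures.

(6.37 × 10⁻³) / (5.294 × 10⁻¹⁵) = 1.20325 × 10¹² V

1203000 MV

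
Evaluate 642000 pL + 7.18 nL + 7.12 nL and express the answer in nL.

656.3 nL

In nL:
  642000 pL = 642000e-3 nL = 642
  7.18 nL → 7.18
  7.12 nL → 7.12
Sum: 642 + 7.18 + 7.12 = 656.3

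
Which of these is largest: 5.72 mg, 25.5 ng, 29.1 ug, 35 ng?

5.72 mg

5.72 mg = 0.00572 g
25.5 ng = 0.0000000255 g
29.1 ug = 0.0000291 g
35 ng = 0.000000035 g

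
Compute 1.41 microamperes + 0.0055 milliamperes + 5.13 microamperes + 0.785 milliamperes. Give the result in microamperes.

797.04 microamperes

In microamperes:
  1.41 microamperes → 1.41
  0.0055 milliamperes = 0.0055 × 10^3 microamperes = 5.5
  5.13 microamperes → 5.13
  0.785 milliamperes = 0.785 × 10^3 microamperes = 785
Sum: 1.41 + 5.5 + 5.13 + 785 = 797.04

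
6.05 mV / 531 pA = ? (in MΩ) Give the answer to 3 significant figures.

11.4 MΩ

(6.05e-3) / (531e-12) = 0.011394e9 Ω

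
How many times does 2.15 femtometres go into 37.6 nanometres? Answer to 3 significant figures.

(37.6 × 10⁻⁹) / (2.15 × 10⁻¹⁵) = 17.49 × 10⁶

17500000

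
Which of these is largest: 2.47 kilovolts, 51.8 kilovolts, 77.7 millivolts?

2.47 kilovolts = 2470 volts
51.8 kilovolts = 51800 volts
77.7 millivolts = 0.0777 volts

51.8 kilovolts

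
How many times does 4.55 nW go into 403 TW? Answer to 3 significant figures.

(403 × 10^12) / (4.55 × 10^-9) = 88.57 × 10^21

88600000000000000000000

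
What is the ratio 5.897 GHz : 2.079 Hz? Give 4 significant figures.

(5.897 × 10^9) / (2.079) = 2.8365 × 10^9

2836000000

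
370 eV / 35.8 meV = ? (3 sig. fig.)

10300

(370) / (35.8 × 10^-3) = 10.34 × 10^3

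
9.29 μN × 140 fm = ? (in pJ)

9.29 × 10⁻⁶ × 140 × 10⁻¹⁵ = 1300.6 × 10⁻²¹ J

0.0000013006 pJ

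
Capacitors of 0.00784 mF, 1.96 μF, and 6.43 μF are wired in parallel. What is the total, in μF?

16.23 μF

In μF:
  0.00784 mF = 0.00784 × 10^3 μF = 7.84
  1.96 μF → 1.96
  6.43 μF → 6.43
Sum: 7.84 + 1.96 + 6.43 = 16.23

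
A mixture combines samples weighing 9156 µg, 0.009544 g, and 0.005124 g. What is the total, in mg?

In mg:
  9156 µg = 9156 × 10⁻³ mg = 9.156
  0.009544 g = 0.009544 × 10³ mg = 9.544
  0.005124 g = 0.005124 × 10³ mg = 5.124
Sum: 9.156 + 9.544 + 5.124 = 23.824

23.824 mg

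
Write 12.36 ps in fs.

12360 fs

pico = 1e-12, femto = 1e-15; factor is 1e3.
12.36 × 1e3 = 12360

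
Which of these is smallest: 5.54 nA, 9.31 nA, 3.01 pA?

3.01 pA

5.54 nA = 0.00000000554 A
9.31 nA = 0.00000000931 A
3.01 pA = 0.00000000000301 A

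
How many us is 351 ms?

351000 us

milli = 10⁻³, micro = 10⁻⁶; factor is 10³.
351 × 10³ = 351000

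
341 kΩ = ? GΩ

kilo = 10^3, giga = 10^9; factor is 10^-6.
341 × 10^-6 = 0.000341

0.000341 GΩ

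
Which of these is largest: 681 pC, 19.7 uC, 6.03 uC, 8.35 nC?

19.7 uC

681 pC = 0.000000000681 C
19.7 uC = 0.0000197 C
6.03 uC = 0.00000603 C
8.35 nC = 0.00000000835 C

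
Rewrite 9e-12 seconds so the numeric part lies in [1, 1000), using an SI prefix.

= 9e-12 seconds; 1e-12 is pico.

9 picoseconds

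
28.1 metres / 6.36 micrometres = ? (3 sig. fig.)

(28.1) / (6.36e-6) = 4.418e6

4420000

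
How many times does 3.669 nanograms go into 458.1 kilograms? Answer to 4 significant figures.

(458.1e3) / (3.669e-9) = 124.86e12

124900000000000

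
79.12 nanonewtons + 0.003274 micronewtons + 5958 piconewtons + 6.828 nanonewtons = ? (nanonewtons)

In nanonewtons:
  79.12 nanonewtons → 79.12
  0.003274 micronewtons = 0.003274e3 nanonewtons = 3.274
  5958 piconewtons = 5958e-3 nanonewtons = 5.958
  6.828 nanonewtons → 6.828
Sum: 79.12 + 3.274 + 5.958 + 6.828 = 95.18

95.18 nanonewtons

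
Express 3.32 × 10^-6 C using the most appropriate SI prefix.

= 3.32 × 10^-6 C; 10^-6 is micro.

3.32 µC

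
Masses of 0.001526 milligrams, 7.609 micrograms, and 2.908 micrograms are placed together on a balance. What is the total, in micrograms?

12.043 micrograms

In micrograms:
  0.001526 milligrams = 0.001526e3 micrograms = 1.526
  7.609 micrograms → 7.609
  2.908 micrograms → 2.908
Sum: 1.526 + 7.609 + 2.908 = 12.043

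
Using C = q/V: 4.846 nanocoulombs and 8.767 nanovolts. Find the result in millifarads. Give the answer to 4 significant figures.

(4.846e-9) / (8.767e-9) = 0.552755 F

552.8 millifarads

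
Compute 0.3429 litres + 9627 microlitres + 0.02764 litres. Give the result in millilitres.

In millilitres:
  0.3429 litres = 0.3429e3 millilitres = 342.9
  9627 microlitres = 9627e-3 millilitres = 9.627
  0.02764 litres = 0.02764e3 millilitres = 27.64
Sum: 342.9 + 9.627 + 27.64 = 380.167

380.167 millilitres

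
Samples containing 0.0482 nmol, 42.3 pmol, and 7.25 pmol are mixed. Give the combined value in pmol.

In pmol:
  0.0482 nmol = 0.0482e3 pmol = 48.2
  42.3 pmol → 42.3
  7.25 pmol → 7.25
Sum: 48.2 + 42.3 + 7.25 = 97.75

97.75 pmol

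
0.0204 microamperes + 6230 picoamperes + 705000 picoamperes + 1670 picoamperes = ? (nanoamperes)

733.3 nanoamperes

In nanoamperes:
  0.0204 microamperes = 0.0204e3 nanoamperes = 20.4
  6230 picoamperes = 6230e-3 nanoamperes = 6.23
  705000 picoamperes = 705000e-3 nanoamperes = 705
  1670 picoamperes = 1670e-3 nanoamperes = 1.67
Sum: 20.4 + 6.23 + 705 + 1.67 = 733.3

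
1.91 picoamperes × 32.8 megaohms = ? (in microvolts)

1.91 × 10^-12 × 32.8 × 10^6 = 62.648 × 10^-6 V

62.648 microvolts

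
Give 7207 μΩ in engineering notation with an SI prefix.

7.207 mΩ

= 7.207e-3 Ω; 1e-3 is milli.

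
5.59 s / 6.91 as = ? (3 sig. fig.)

809000000000000000

(5.59) / (6.91 × 10⁻¹⁸) = 0.809 × 10¹⁸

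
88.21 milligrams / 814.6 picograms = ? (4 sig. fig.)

(88.21 × 10^-3) / (814.6 × 10^-12) = 0.10829 × 10^9

108300000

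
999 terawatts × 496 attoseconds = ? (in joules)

0.495504 joules

999 × 10¹² × 496 × 10⁻¹⁸ = 495504 × 10⁻⁶ J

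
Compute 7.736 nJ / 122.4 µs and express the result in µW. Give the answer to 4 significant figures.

63.20 µW

(7.736 × 10^-9) / (122.4 × 10^-6) = 0.0632026 × 10^-3 W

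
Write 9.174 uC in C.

0.000009174 C

micro = 10⁻⁶, (no prefix) = 10⁰; factor is 10⁻⁶.
9.174 × 10⁻⁶ = 0.000009174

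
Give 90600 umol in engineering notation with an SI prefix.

90.6 mmol

= 90.6 × 10^-3 mol; 10^-3 is milli.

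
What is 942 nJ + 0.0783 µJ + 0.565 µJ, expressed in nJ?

In nJ:
  942 nJ → 942
  0.0783 µJ = 0.0783 × 10^3 nJ = 78.3
  0.565 µJ = 0.565 × 10^3 nJ = 565
Sum: 942 + 78.3 + 565 = 1585.3

1585.3 nJ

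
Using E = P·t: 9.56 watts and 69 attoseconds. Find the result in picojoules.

0.00065964 picojoules

9.56 × 69 × 10^-18 = 659.64 × 10^-18 J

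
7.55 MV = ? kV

mega = 10^6, kilo = 10^3; factor is 10^3.
7.55 × 10^3 = 7550

7550 kV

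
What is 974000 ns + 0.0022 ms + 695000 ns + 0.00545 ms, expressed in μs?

1676.65 μs

In μs:
  974000 ns = 974000 × 10⁻³ μs = 974
  0.0022 ms = 0.0022 × 10³ μs = 2.2
  695000 ns = 695000 × 10⁻³ μs = 695
  0.00545 ms = 0.00545 × 10³ μs = 5.45
Sum: 974 + 2.2 + 695 + 5.45 = 1676.65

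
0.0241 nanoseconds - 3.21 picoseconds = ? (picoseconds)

20.89 picoseconds

In picoseconds:
  0.0241 nanoseconds = 0.0241 × 10³ picoseconds = 24.1
  3.21 picoseconds → 3.21
Difference: 24.1 - 3.21 = 20.89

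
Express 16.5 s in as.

(no prefix) = 1e0, atto = 1e-18; factor is 1e18.
16.5 × 1e18 = 16500000000000000000

16500000000000000000 as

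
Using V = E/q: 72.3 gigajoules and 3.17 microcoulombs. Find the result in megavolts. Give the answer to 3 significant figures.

22800000000 megavolts

(72.3e9) / (3.17e-6) = 22.808e15 V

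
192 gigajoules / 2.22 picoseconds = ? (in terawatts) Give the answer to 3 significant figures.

86500000000 terawatts

(192e9) / (2.22e-12) = 86.486e21 W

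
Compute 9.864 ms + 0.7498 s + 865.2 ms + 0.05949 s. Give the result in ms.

1684.354 ms

In ms:
  9.864 ms → 9.864
  0.7498 s = 0.7498 × 10^3 ms = 749.8
  865.2 ms → 865.2
  0.05949 s = 0.05949 × 10^3 ms = 59.49
Sum: 9.864 + 749.8 + 865.2 + 59.49 = 1684.354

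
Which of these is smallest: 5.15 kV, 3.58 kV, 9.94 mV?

5.15 kV = 5150 V
3.58 kV = 3580 V
9.94 mV = 0.00994 V

9.94 mV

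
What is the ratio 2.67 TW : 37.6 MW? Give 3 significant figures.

71000

(2.67 × 10¹²) / (37.6 × 10⁶) = 0.07101 × 10⁶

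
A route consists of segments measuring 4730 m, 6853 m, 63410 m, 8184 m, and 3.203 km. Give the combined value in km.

86.38 km

In km:
  4730 m = 4730e-3 km = 4.73
  6853 m = 6853e-3 km = 6.853
  63410 m = 63410e-3 km = 63.41
  8184 m = 8184e-3 km = 8.184
  3.203 km → 3.203
Sum: 4.73 + 6.853 + 63.41 + 8.184 + 3.203 = 86.38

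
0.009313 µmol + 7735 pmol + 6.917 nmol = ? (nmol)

23.965 nmol

In nmol:
  0.009313 µmol = 0.009313 × 10^3 nmol = 9.313
  7735 pmol = 7735 × 10^-3 nmol = 7.735
  6.917 nmol → 6.917
Sum: 9.313 + 7.735 + 6.917 = 23.965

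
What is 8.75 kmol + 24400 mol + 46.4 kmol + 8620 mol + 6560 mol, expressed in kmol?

94.73 kmol

In kmol:
  8.75 kmol → 8.75
  24400 mol = 24400 × 10^-3 kmol = 24.4
  46.4 kmol → 46.4
  8620 mol = 8620 × 10^-3 kmol = 8.62
  6560 mol = 6560 × 10^-3 kmol = 6.56
Sum: 8.75 + 24.4 + 46.4 + 8.62 + 6.56 = 94.73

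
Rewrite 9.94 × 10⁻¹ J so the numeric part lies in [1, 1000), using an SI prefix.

994 mJ

= 994 × 10⁻³ J; 10⁻³ is milli.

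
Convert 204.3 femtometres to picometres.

0.2043 picometres

femto = 1e-15, pico = 1e-12; factor is 1e-3.
204.3 × 1e-3 = 0.2043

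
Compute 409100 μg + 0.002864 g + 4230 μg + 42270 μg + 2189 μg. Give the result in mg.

In mg:
  409100 μg = 409100e-3 mg = 409.1
  0.002864 g = 0.002864e3 mg = 2.864
  4230 μg = 4230e-3 mg = 4.23
  42270 μg = 42270e-3 mg = 42.27
  2189 μg = 2189e-3 mg = 2.189
Sum: 409.1 + 2.864 + 4.23 + 42.27 + 2.189 = 460.653

460.653 mg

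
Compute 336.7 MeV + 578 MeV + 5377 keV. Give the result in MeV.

In MeV:
  336.7 MeV → 336.7
  578 MeV → 578
  5377 keV = 5377 × 10^-3 MeV = 5.377
Sum: 336.7 + 578 + 5.377 = 920.077

920.077 MeV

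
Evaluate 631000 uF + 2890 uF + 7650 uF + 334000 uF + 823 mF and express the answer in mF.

In mF:
  631000 uF = 631000e-3 mF = 631
  2890 uF = 2890e-3 mF = 2.89
  7650 uF = 7650e-3 mF = 7.65
  334000 uF = 334000e-3 mF = 334
  823 mF → 823
Sum: 631 + 2.89 + 7.65 + 334 + 823 = 1798.54

1798.54 mF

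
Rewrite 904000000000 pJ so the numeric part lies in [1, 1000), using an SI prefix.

= 904 × 10^-3 J; 10^-3 is milli.

904 mJ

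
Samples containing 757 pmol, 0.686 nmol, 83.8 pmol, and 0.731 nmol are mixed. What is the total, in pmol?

In pmol:
  757 pmol → 757
  0.686 nmol = 0.686 × 10^3 pmol = 686
  83.8 pmol → 83.8
  0.731 nmol = 0.731 × 10^3 pmol = 731
Sum: 757 + 686 + 83.8 + 731 = 2257.8

2257.8 pmol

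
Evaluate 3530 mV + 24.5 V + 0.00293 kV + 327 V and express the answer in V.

357.96 V

In V:
  3530 mV = 3530 × 10^-3 V = 3.53
  24.5 V → 24.5
  0.00293 kV = 0.00293 × 10^3 V = 2.93
  327 V → 327
Sum: 3.53 + 24.5 + 2.93 + 327 = 357.96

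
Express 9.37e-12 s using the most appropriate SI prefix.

9.37 ps

= 9.37e-12 s; 1e-12 is pico.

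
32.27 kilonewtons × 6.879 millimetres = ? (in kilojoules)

32.27e3 × 6.879e-3 = 221.98533 J

0.22198533 kilojoules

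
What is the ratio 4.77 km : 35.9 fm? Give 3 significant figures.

133000000000000000

(4.77e3) / (35.9e-15) = 0.1329e18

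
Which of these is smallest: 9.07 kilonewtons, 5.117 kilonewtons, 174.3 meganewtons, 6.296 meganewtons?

9.07 kilonewtons = 9070 newtons
5.117 kilonewtons = 5117 newtons
174.3 meganewtons = 174300000 newtons
6.296 meganewtons = 6296000 newtons

5.117 kilonewtons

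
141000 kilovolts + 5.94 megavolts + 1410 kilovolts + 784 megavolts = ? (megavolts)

932.35 megavolts

In megavolts:
  141000 kilovolts = 141000 × 10^-3 megavolts = 141
  5.94 megavolts → 5.94
  1410 kilovolts = 1410 × 10^-3 megavolts = 1.41
  784 megavolts → 784
Sum: 141 + 5.94 + 1.41 + 784 = 932.35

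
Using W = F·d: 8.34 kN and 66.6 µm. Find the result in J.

8.34 × 10³ × 66.6 × 10⁻⁶ = 555.444 × 10⁻³ J

0.555444 J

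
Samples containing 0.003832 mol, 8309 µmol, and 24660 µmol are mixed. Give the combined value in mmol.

36.801 mmol

In mmol:
  0.003832 mol = 0.003832 × 10³ mmol = 3.832
  8309 µmol = 8309 × 10⁻³ mmol = 8.309
  24660 µmol = 24660 × 10⁻³ mmol = 24.66
Sum: 3.832 + 8.309 + 24.66 = 36.801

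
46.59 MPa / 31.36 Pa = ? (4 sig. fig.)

1486000

(46.59 × 10^6) / (31.36) = 1.4857 × 10^6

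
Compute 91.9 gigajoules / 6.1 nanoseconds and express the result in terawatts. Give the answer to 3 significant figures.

(91.9 × 10^9) / (6.1 × 10^-9) = 15.066 × 10^18 W

15100000 terawatts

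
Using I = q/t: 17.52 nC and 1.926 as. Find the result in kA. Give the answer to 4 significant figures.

9097000 kA

(17.52 × 10⁻⁹) / (1.926 × 10⁻¹⁸) = 9.09657 × 10⁹ A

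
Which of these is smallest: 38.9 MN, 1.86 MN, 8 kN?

38.9 MN = 38900000 N
1.86 MN = 1860000 N
8 kN = 8000 N

8 kN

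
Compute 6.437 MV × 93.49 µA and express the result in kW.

6.437 × 10⁶ × 93.49 × 10⁻⁶ = 601.79513 W

0.60179513 kW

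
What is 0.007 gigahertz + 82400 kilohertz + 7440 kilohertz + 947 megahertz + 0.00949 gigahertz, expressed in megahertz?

1053.33 megahertz

In megahertz:
  0.007 gigahertz = 0.007 × 10³ megahertz = 7
  82400 kilohertz = 82400 × 10⁻³ megahertz = 82.4
  7440 kilohertz = 7440 × 10⁻³ megahertz = 7.44
  947 megahertz → 947
  0.00949 gigahertz = 0.00949 × 10³ megahertz = 9.49
Sum: 7 + 82.4 + 7.44 + 947 + 9.49 = 1053.33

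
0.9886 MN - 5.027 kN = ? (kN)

983.573 kN

In kN:
  0.9886 MN = 0.9886 × 10³ kN = 988.6
  5.027 kN → 5.027
Difference: 988.6 - 5.027 = 983.573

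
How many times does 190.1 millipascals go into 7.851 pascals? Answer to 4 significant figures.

41.30

(7.851) / (190.1 × 10⁻³) = 0.041299 × 10³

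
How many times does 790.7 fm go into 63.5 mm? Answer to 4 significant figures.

80310000000

(63.5 × 10⁻³) / (790.7 × 10⁻¹⁵) = 0.080309 × 10¹²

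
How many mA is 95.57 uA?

micro = 1e-6, milli = 1e-3; factor is 1e-3.
95.57 × 1e-3 = 0.09557

0.09557 mA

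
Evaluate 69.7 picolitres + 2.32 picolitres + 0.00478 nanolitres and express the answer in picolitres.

In picolitres:
  69.7 picolitres → 69.7
  2.32 picolitres → 2.32
  0.00478 nanolitres = 0.00478 × 10³ picolitres = 4.78
Sum: 69.7 + 2.32 + 4.78 = 76.8

76.8 picolitres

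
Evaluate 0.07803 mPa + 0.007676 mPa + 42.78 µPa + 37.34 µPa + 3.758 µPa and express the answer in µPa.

In µPa:
  0.07803 mPa = 0.07803 × 10^3 µPa = 78.03
  0.007676 mPa = 0.007676 × 10^3 µPa = 7.676
  42.78 µPa → 42.78
  37.34 µPa → 37.34
  3.758 µPa → 3.758
Sum: 78.03 + 7.676 + 42.78 + 37.34 + 3.758 = 169.584

169.584 µPa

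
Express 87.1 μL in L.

micro = 1e-6, (no prefix) = 1e0; factor is 1e-6.
87.1 × 1e-6 = 0.0000871

0.0000871 L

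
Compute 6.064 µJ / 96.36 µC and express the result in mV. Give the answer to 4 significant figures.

(6.064 × 10⁻⁶) / (96.36 × 10⁻⁶) = 0.0629307 V

62.93 mV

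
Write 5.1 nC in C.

nano = 1e-9, (no prefix) = 1e0; factor is 1e-9.
5.1 × 1e-9 = 0.0000000051

0.0000000051 C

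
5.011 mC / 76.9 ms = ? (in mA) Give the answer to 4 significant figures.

65.16 mA

(5.011e-3) / (76.9e-3) = 0.0651625 A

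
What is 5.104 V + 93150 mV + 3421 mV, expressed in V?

In V:
  5.104 V → 5.104
  93150 mV = 93150 × 10⁻³ V = 93.15
  3421 mV = 3421 × 10⁻³ V = 3.421
Sum: 5.104 + 93.15 + 3.421 = 101.675

101.675 V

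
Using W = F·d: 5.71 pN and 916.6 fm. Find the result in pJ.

0.000000000005233786 pJ

5.71e-12 × 916.6e-15 = 5233.786e-27 J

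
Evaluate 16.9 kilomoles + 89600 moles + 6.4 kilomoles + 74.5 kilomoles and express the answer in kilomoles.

In kilomoles:
  16.9 kilomoles → 16.9
  89600 moles = 89600 × 10^-3 kilomoles = 89.6
  6.4 kilomoles → 6.4
  74.5 kilomoles → 74.5
Sum: 16.9 + 89.6 + 6.4 + 74.5 = 187.4

187.4 kilomoles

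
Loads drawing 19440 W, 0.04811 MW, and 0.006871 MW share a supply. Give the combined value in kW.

74.421 kW

In kW:
  19440 W = 19440 × 10^-3 kW = 19.44
  0.04811 MW = 0.04811 × 10^3 kW = 48.11
  0.006871 MW = 0.006871 × 10^3 kW = 6.871
Sum: 19.44 + 48.11 + 6.871 = 74.421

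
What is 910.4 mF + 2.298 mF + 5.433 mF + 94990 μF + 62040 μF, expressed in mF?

In mF:
  910.4 mF → 910.4
  2.298 mF → 2.298
  5.433 mF → 5.433
  94990 μF = 94990 × 10⁻³ mF = 94.99
  62040 μF = 62040 × 10⁻³ mF = 62.04
Sum: 910.4 + 2.298 + 5.433 + 94.99 + 62.04 = 1075.161

1075.161 mF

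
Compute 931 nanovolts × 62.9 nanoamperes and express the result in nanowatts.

931e-9 × 62.9e-9 = 58559.9e-18 W

0.0000585599 nanowatts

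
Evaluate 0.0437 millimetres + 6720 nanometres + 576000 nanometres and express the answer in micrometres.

In micrometres:
  0.0437 millimetres = 0.0437 × 10³ micrometres = 43.7
  6720 nanometres = 6720 × 10⁻³ micrometres = 6.72
  576000 nanometres = 576000 × 10⁻³ micrometres = 576
Sum: 43.7 + 6.72 + 576 = 626.42

626.42 micrometres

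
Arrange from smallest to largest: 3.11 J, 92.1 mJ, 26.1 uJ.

26.1 uJ < 92.1 mJ < 3.11 J

3.11 J = 3.11 J
92.1 mJ = 0.0921 J
26.1 uJ = 0.0000261 J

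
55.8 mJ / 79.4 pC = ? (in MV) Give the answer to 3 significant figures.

(55.8e-3) / (79.4e-12) = 0.70277e9 V

703 MV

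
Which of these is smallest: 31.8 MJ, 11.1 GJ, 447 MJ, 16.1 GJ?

31.8 MJ

31.8 MJ = 31800000 J
11.1 GJ = 11100000000 J
447 MJ = 447000000 J
16.1 GJ = 16100000000 J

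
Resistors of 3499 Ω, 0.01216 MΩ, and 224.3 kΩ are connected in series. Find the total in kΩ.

239.959 kΩ

In kΩ:
  3499 Ω = 3499e-3 kΩ = 3.499
  0.01216 MΩ = 0.01216e3 kΩ = 12.16
  224.3 kΩ → 224.3
Sum: 3.499 + 12.16 + 224.3 = 239.959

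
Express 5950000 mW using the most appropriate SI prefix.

= 5.95e3 W; 1e3 is kilo.

5.95 kW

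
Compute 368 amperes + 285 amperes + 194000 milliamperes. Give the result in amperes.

In amperes:
  368 amperes → 368
  285 amperes → 285
  194000 milliamperes = 194000 × 10⁻³ amperes = 194
Sum: 368 + 285 + 194 = 847

847 amperes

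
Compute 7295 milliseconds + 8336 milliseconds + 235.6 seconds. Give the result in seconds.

In seconds:
  7295 milliseconds = 7295 × 10^-3 seconds = 7.295
  8336 milliseconds = 8336 × 10^-3 seconds = 8.336
  235.6 seconds → 235.6
Sum: 7.295 + 8.336 + 235.6 = 251.231

251.231 seconds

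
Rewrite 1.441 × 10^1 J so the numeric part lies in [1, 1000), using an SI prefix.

14.41 J

= 14.41 J; mantissa already in [1, 1000).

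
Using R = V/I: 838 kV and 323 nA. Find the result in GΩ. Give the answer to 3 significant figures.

(838 × 10^3) / (323 × 10^-9) = 2.5944 × 10^12 Ω

2590 GΩ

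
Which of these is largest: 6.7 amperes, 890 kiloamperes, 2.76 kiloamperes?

6.7 amperes = 6.7 amperes
890 kiloamperes = 890000 amperes
2.76 kiloamperes = 2760 amperes

890 kiloamperes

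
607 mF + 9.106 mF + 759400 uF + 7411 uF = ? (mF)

1382.917 mF

In mF:
  607 mF → 607
  9.106 mF → 9.106
  759400 uF = 759400e-3 mF = 759.4
  7411 uF = 7411e-3 mF = 7.411
Sum: 607 + 9.106 + 759.4 + 7.411 = 1382.917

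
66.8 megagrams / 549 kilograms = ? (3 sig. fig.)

(66.8e6) / (549e3) = 0.1217e3

122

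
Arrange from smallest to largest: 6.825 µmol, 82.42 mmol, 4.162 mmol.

6.825 µmol = 0.000006825 mol
82.42 mmol = 0.08242 mol
4.162 mmol = 0.004162 mol

6.825 µmol < 4.162 mmol < 82.42 mmol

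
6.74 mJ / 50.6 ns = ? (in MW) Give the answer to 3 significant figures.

0.133 MW

(6.74 × 10⁻³) / (50.6 × 10⁻⁹) = 0.1332 × 10⁶ W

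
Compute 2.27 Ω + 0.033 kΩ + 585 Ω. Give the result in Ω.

620.27 Ω

In Ω:
  2.27 Ω → 2.27
  0.033 kΩ = 0.033 × 10³ Ω = 33
  585 Ω → 585
Sum: 2.27 + 33 + 585 = 620.27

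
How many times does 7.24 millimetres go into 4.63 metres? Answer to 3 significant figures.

(4.63) / (7.24 × 10⁻³) = 0.6395 × 10³

640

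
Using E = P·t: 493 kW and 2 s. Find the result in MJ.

0.986 MJ

493e3 × 2 = 986e3 J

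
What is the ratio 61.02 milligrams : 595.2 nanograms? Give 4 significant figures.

(61.02 × 10⁻³) / (595.2 × 10⁻⁹) = 0.10252 × 10⁶

102500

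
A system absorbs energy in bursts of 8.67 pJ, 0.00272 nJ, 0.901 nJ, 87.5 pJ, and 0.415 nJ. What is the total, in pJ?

In pJ:
  8.67 pJ → 8.67
  0.00272 nJ = 0.00272 × 10³ pJ = 2.72
  0.901 nJ = 0.901 × 10³ pJ = 901
  87.5 pJ → 87.5
  0.415 nJ = 0.415 × 10³ pJ = 415
Sum: 8.67 + 2.72 + 901 + 87.5 + 415 = 1414.89

1414.89 pJ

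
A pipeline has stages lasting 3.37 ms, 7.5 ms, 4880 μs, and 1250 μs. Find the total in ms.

In ms:
  3.37 ms → 3.37
  7.5 ms → 7.5
  4880 μs = 4880 × 10^-3 ms = 4.88
  1250 μs = 1250 × 10^-3 ms = 1.25
Sum: 3.37 + 7.5 + 4.88 + 1.25 = 17

17 ms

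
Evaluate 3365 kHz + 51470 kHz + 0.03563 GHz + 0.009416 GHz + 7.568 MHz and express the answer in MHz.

107.449 MHz

In MHz:
  3365 kHz = 3365e-3 MHz = 3.365
  51470 kHz = 51470e-3 MHz = 51.47
  0.03563 GHz = 0.03563e3 MHz = 35.63
  0.009416 GHz = 0.009416e3 MHz = 9.416
  7.568 MHz → 7.568
Sum: 3.365 + 51.47 + 35.63 + 9.416 + 7.568 = 107.449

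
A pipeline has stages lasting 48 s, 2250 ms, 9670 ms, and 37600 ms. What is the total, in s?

In s:
  48 s → 48
  2250 ms = 2250 × 10^-3 s = 2.25
  9670 ms = 9670 × 10^-3 s = 9.67
  37600 ms = 37600 × 10^-3 s = 37.6
Sum: 48 + 2.25 + 9.67 + 37.6 = 97.52

97.52 s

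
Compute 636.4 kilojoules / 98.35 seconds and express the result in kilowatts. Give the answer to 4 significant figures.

6.471 kilowatts

(636.4 × 10^3) / (98.35) = 6.47077 × 10^3 W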